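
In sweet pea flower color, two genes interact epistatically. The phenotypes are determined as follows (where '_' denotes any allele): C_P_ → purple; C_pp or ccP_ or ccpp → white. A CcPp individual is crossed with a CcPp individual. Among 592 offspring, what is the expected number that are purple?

Cross: CcPp × CcPp — consider each gene separately:
C gene: Cc × Cc → 1 CC, 2 Cc, 1 cc → 3 C_ : 1 cc (out of 4)
P gene: Pp × Pp → 1 PP, 2 Pp, 1 pp → 3 P_ : 1 pp (out of 4)
Genotype classes (out of 4 × 4 = 16): C_P_ = 3×3 = 9; C_pp = 3×1 = 3; ccP_ = 1×3 = 3; ccpp = 1×1 = 1
Apply the phenotype rules: C_P_ (9) → purple; C_pp (3) + ccP_ (3) + ccpp (1) → white
Phenotype counts (out of 16): 9 purple, 7 white
purple: 9 out of 16 → fraction 9/16
Expected count = 9/16 × 592 = 333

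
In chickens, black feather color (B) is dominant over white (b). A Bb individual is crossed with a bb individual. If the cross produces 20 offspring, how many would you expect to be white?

Punnett square for Bb × bb:
Offspring genotypes: 2 Bb, 2 bb
black: 2, white: 2
white: 2 out of 4 → fraction 1/2
Expected count = 1/2 × 20 = 10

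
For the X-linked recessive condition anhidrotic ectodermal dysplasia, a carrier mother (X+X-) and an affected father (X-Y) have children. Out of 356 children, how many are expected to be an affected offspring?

Cross: X+X- × X-Y
Offspring: 1 X+X-, 1 X+Y, 1 X-X-, 1 X-Y
Probability of an affected offspring: 2/4 = 1/2
Expected count = 1/2 × 356 = 178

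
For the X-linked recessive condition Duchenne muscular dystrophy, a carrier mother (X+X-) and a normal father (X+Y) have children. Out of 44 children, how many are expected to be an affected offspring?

Cross: X+X- × X+Y
Offspring: 1 X+X+, 1 X+Y, 1 X+X-, 1 X-Y
Probability of an affected offspring: 1/4
Expected count = 1/4 × 44 = 11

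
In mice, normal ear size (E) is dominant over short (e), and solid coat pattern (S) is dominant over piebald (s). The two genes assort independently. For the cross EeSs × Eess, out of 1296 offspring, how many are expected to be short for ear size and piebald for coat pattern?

Dihybrid cross EeSs × Eess — consider each gene separately:
ear size: Ee × Ee → 1 EE, 2 Ee, 1 ee → 3 E_ : 1 ee (out of 4)
coat pattern: Ss × ss → 2 Ss, 2 ss → 2 S_ : 2 ss (out of 4)
Looking for: short (ee) and piebald (ss)
P(short) = 1/4, P(piebald) = 2/4
P(both) = 1/4 × 2/4 = 2/16 = 1/8
Expected count = 1/8 × 1296 = 162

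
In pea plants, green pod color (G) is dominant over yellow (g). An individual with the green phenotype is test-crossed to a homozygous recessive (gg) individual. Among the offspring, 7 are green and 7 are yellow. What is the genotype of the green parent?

Test cross: ? × gg
Offspring: 7 green, 7 yellow — approximately 1:1.
A 1:1 ratio in a test cross indicates the unknown parent is heterozygous (Gg).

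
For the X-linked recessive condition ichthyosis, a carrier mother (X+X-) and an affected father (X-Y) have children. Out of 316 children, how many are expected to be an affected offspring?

Cross: X+X- × X-Y
Offspring: 1 X+X-, 1 X+Y, 1 X-X-, 1 X-Y
Probability of an affected offspring: 2/4 = 1/2
Expected count = 1/2 × 316 = 158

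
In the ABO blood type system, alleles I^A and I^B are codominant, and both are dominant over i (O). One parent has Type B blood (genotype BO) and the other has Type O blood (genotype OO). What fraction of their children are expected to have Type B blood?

Cross: BO × OO
Possible offspring genotypes: 2 BO, 2 OO
Blood type counts: 2 Type B, 2 Type O
Probability of Type B: 2/4 = 1/2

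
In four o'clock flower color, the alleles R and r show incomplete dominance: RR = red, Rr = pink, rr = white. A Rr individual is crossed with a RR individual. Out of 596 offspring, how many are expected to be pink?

Punnett square for Rr × RR:
Offspring genotypes: 2 RR, 2 Rr
Phenotype counts: 2 red, 2 pink
pink: 2 out of 4 → fraction 1/2
Expected count = 1/2 × 596 = 298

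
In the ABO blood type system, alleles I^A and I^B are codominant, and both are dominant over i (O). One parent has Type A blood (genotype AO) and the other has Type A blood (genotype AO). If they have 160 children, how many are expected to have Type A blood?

Cross: AO × AO
Possible offspring genotypes: 1 AA, 2 AO, 1 OO
Blood type counts: 3 Type A, 1 Type O
Probability of Type A: 3/4
Expected count = 3/4 × 160 = 120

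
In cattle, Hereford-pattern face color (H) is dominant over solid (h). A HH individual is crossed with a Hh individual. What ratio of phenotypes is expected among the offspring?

Punnett square for HH × Hh:
Offspring genotypes: 2 HH, 2 Hh
Hereford-pattern: 4, solid: 0
Ratio: all Hereford-pattern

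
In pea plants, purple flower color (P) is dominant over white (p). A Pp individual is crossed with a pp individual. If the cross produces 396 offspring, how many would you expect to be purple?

Punnett square for Pp × pp:
Offspring genotypes: 2 Pp, 2 pp
purple: 2, white: 2
purple: 2 out of 4 → fraction 1/2
Expected count = 1/2 × 396 = 198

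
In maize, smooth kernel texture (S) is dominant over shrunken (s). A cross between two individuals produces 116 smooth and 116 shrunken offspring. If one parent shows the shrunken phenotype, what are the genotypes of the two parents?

Observed offspring: 116 smooth, 116 shrunken
The observed ratio simplifies to 1:1. One parent shows shrunken, so its genotype must be ss. A 1:1 offspring split requires the other parent to be heterozygous (Ss).
Parent genotypes: ss × Ss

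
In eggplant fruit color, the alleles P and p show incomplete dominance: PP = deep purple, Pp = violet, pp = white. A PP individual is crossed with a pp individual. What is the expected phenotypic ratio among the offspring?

Punnett square for PP × pp:
Offspring genotypes: 4 Pp
Phenotype counts: 4 violet
Ratio: all violet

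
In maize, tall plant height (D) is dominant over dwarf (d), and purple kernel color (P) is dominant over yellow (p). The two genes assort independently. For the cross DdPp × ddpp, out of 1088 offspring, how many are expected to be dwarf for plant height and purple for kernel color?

Dihybrid cross DdPp × ddpp — consider each gene separately:
plant height: Dd × dd → 2 Dd, 2 dd → 2 D_ : 2 dd (out of 4)
kernel color: Pp × pp → 2 Pp, 2 pp → 2 P_ : 2 pp (out of 4)
Looking for: dwarf (dd) and purple (P_)
P(dwarf) = 2/4, P(purple) = 2/4
P(both) = 2/4 × 2/4 = 4/16 = 1/4
Expected count = 1/4 × 1088 = 272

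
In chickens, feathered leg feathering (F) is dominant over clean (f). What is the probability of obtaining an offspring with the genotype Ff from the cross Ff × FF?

Punnett square for Ff × FF:
Offspring genotypes: 2 FF, 2 Ff
Total offspring: 4
Count with target: 2
Probability: 2/4 = 1/2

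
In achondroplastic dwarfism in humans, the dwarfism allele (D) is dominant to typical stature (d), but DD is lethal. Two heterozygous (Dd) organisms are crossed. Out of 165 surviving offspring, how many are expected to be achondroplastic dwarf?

Cross: Dd × Dd
Punnett square offspring (before lethality): 1 DD, 2 Dd, 1 dd
The DD genotype is lethal (embryos die); surviving offspring: 2 Dd, 1 dd
achondroplastic dwarf: 2 out of 3 → fraction 2/3
Expected count = 2/3 × 165 = 110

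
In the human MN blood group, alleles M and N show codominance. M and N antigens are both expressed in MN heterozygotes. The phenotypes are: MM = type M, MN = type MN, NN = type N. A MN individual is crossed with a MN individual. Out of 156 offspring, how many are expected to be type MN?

Punnett square for MN × MN:
Offspring genotypes: 1 MM, 2 MN, 1 NN
Phenotype counts: 1 type M, 2 type MN, 1 type N
type MN: 2 out of 4 → fraction 1/2
Expected count = 1/2 × 156 = 78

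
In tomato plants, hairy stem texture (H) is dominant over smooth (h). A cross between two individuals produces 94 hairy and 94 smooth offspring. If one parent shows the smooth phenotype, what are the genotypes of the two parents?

Observed offspring: 94 hairy, 94 smooth
The observed ratio simplifies to 1:1. One parent shows smooth, so its genotype must be hh. A 1:1 offspring split requires the other parent to be heterozygous (Hh).
Parent genotypes: hh × Hh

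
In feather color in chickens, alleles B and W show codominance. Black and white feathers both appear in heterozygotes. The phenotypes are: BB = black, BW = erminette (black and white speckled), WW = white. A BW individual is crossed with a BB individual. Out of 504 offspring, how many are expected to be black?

Punnett square for BW × BB:
Offspring genotypes: 2 BB, 2 BW
Phenotype counts: 2 black, 2 erminette (black and white speckled)
black: 2 out of 4 → fraction 1/2
Expected count = 1/2 × 504 = 252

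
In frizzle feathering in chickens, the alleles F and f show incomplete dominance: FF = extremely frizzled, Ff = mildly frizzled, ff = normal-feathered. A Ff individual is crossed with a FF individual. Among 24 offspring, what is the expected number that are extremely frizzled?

Punnett square for Ff × FF:
Offspring genotypes: 2 FF, 2 Ff
Phenotype counts: 2 extremely frizzled, 2 mildly frizzled
extremely frizzled: 2 out of 4 → fraction 1/2
Expected count = 1/2 × 24 = 12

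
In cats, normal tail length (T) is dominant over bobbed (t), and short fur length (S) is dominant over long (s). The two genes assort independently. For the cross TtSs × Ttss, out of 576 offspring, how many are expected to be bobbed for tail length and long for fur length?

Dihybrid cross TtSs × Ttss — consider each gene separately:
tail length: Tt × Tt → 1 TT, 2 Tt, 1 tt → 3 T_ : 1 tt (out of 4)
fur length: Ss × ss → 2 Ss, 2 ss → 2 S_ : 2 ss (out of 4)
Looking for: bobbed (tt) and long (ss)
P(bobbed) = 1/4, P(long) = 2/4
P(both) = 1/4 × 2/4 = 2/16 = 1/8
Expected count = 1/8 × 576 = 72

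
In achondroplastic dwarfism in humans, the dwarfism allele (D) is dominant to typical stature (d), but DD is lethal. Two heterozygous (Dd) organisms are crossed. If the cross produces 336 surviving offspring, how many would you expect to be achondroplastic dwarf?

Cross: Dd × Dd
Punnett square offspring (before lethality): 1 DD, 2 Dd, 1 dd
The DD genotype is lethal (embryos die); surviving offspring: 2 Dd, 1 dd
achondroplastic dwarf: 2 out of 3 → fraction 2/3
Expected count = 2/3 × 336 = 224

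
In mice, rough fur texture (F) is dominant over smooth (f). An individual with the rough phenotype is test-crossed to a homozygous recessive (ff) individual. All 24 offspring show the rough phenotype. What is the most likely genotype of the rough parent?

Test cross: ? × ff
All offspring are rough.
If the unknown parent were heterozygous (Ff), about half of 24 offspring would be smooth; none are. The unknown parent is most likely homozygous dominant (FF).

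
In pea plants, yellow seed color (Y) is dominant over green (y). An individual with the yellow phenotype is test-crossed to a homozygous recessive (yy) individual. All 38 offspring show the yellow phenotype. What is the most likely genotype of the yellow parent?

Test cross: ? × yy
All offspring are yellow.
If the unknown parent were heterozygous (Yy), about half of 38 offspring would be green; none are. The unknown parent is most likely homozygous dominant (YY).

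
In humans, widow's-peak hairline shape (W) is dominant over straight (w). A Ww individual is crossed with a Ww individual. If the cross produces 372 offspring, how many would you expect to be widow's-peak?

Punnett square for Ww × Ww:
Offspring genotypes: 1 WW, 2 Ww, 1 ww
widow's-peak: 3, straight: 1
widow's-peak: 3 out of 4 → fraction 3/4
Expected count = 3/4 × 372 = 279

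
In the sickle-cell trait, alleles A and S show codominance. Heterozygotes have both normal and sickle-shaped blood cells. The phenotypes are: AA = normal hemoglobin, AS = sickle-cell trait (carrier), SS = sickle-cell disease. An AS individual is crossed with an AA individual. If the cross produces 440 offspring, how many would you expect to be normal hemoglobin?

Punnett square for AS × AA:
Offspring genotypes: 2 AA, 2 AS
Phenotype counts: 2 normal hemoglobin, 2 sickle-cell trait (carrier)
normal hemoglobin: 2 out of 4 → fraction 1/2
Expected count = 1/2 × 440 = 220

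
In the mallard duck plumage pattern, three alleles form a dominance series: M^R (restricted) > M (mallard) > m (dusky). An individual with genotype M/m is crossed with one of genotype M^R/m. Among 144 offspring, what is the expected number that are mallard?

Cross: M/m × M^R/m
Allele dominance: M^R > M > m
Offspring genotypes: 1 M^R/M, 1 M/m, 1 M^R/m, 1 m/m
Phenotype counts: 2 restricted, 1 mallard, 1 dusky
mallard: 1 out of 4 → fraction 1/4
Expected count = 1/4 × 144 = 36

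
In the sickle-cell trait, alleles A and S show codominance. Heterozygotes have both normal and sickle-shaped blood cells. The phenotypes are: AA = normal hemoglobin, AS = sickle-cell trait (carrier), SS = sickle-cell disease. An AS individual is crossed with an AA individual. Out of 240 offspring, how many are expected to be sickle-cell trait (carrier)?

Punnett square for AS × AA:
Offspring genotypes: 2 AA, 2 AS
Phenotype counts: 2 normal hemoglobin, 2 sickle-cell trait (carrier)
sickle-cell trait (carrier): 2 out of 4 → fraction 1/2
Expected count = 1/2 × 240 = 120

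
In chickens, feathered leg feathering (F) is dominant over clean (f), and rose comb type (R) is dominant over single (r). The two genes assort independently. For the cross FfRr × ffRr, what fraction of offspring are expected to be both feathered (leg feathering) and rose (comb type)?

Dihybrid cross FfRr × ffRr — consider each gene separately:
leg feathering: Ff × ff → 2 Ff, 2 ff → 2 F_ : 2 ff (out of 4)
comb type: Rr × Rr → 1 RR, 2 Rr, 1 rr → 3 R_ : 1 rr (out of 4)
Looking for: feathered (F_) and rose (R_)
P(feathered) = 2/4, P(rose) = 3/4
P(both) = 2/4 × 3/4 = 6/16 = 3/8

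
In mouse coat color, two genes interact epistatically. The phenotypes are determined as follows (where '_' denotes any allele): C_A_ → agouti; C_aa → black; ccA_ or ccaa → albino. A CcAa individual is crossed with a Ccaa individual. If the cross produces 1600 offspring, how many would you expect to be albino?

Cross: CcAa × Ccaa — consider each gene separately:
C gene: Cc × Cc → 1 CC, 2 Cc, 1 cc → 3 C_ : 1 cc (out of 4)
A gene: Aa × aa → 2 Aa, 2 aa → 2 A_ : 2 aa (out of 4)
Genotype classes (out of 4 × 4 = 16): C_A_ = 3×2 = 6; C_aa = 3×2 = 6; ccA_ = 1×2 = 2; ccaa = 1×2 = 2
Apply the phenotype rules: C_A_ (6) → agouti; C_aa (6) → black; ccA_ (2) + ccaa (2) → albino
Phenotype counts (out of 16): 6 agouti, 6 black, 4 albino
albino: 4 out of 16 → fraction 1/4
Expected count = 1/4 × 1600 = 400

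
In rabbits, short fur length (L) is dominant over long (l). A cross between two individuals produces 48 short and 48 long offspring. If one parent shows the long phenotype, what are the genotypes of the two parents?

Observed offspring: 48 short, 48 long
The observed ratio simplifies to 1:1. One parent shows long, so its genotype must be ll. A 1:1 offspring split requires the other parent to be heterozygous (Ll).
Parent genotypes: ll × Ll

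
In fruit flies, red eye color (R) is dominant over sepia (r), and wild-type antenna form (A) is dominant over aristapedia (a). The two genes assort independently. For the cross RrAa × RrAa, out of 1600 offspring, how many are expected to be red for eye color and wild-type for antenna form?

Dihybrid cross RrAa × RrAa — consider each gene separately:
eye color: Rr × Rr → 1 RR, 2 Rr, 1 rr → 3 R_ : 1 rr (out of 4)
antenna form: Aa × Aa → 1 AA, 2 Aa, 1 aa → 3 A_ : 1 aa (out of 4)
Looking for: red (R_) and wild-type (A_)
P(red) = 3/4, P(wild-type) = 3/4
P(both) = 3/4 × 3/4 = 9/16
Expected count = 9/16 × 1600 = 900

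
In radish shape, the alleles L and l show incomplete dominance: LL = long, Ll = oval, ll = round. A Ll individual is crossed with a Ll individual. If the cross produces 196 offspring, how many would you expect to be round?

Punnett square for Ll × Ll:
Offspring genotypes: 1 LL, 2 Ll, 1 ll
Phenotype counts: 1 long, 2 oval, 1 round
round: 1 out of 4 → fraction 1/4
Expected count = 1/4 × 196 = 49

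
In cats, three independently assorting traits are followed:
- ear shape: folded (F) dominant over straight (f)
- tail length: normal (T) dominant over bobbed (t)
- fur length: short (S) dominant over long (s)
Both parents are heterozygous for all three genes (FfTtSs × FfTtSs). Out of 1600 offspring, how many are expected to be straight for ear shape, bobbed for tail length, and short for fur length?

Trihybrid cross: FfTtSs × FfTtSs
Each trait segregates independently with a 3:1 phenotypic ratio, so each gene contributes 3/4 (dominant) or 1/4 (recessive).
Target: straight (ear shape), bobbed (tail length), short (fur length)
Probability = product of independent per-trait probabilities
= 1/4 × 1/4 × 3/4 = 3/64
Expected count = 3/64 × 1600 = 75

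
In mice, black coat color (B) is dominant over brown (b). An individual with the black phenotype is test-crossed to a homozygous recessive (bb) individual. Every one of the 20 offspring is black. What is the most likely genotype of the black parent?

Test cross: ? × bb
All offspring are black.
If the unknown parent were heterozygous (Bb), about half of 20 offspring would be brown; none are. The unknown parent is most likely homozygous dominant (BB).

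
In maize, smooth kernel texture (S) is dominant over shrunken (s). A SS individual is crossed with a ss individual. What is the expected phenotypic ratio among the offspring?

Punnett square for SS × ss:
Offspring genotypes: 4 Ss
smooth: 4, shrunken: 0
Ratio: all smooth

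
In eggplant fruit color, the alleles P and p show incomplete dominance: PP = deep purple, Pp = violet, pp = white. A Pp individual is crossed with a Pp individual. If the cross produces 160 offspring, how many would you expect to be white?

Punnett square for Pp × Pp:
Offspring genotypes: 1 PP, 2 Pp, 1 pp
Phenotype counts: 1 deep purple, 2 violet, 1 white
white: 1 out of 4 → fraction 1/4
Expected count = 1/4 × 160 = 40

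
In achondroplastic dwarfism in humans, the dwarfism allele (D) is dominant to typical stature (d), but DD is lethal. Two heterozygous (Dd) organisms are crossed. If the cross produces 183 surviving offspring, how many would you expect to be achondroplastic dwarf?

Cross: Dd × Dd
Punnett square offspring (before lethality): 1 DD, 2 Dd, 1 dd
The DD genotype is lethal (embryos die); surviving offspring: 2 Dd, 1 dd
achondroplastic dwarf: 2 out of 3 → fraction 2/3
Expected count = 2/3 × 183 = 122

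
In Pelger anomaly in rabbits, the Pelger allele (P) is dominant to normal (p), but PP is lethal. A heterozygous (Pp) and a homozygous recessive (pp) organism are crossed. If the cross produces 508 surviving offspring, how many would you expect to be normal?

Cross: Pp × pp
Punnett square offspring (before lethality): 2 Pp, 2 pp
No PP offspring are produced in this cross.
normal: 2 out of 4 → fraction 1/2
Expected count = 1/2 × 508 = 254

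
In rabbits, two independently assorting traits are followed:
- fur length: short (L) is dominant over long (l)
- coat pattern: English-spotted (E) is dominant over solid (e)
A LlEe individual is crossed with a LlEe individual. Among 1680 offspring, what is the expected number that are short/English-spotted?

Dihybrid cross LlEe × LlEe — consider each gene separately:
fur length: Ll × Ll → 1 LL, 2 Ll, 1 ll → 3 L_ : 1 ll (out of 4)
coat pattern: Ee × Ee → 1 EE, 2 Ee, 1 ee → 3 E_ : 1 ee (out of 4)
Combine (counts out of 4 × 4 = 16): short/English-spotted (L_E_) = 3×3 = 9; short/solid (L_ee) = 3×1 = 3; long/English-spotted (llE_) = 1×3 = 3; long/solid (llee) = 1×1 = 1
Phenotype counts (out of 16): 9 short/English-spotted, 3 short/solid, 3 long/English-spotted, 1 long/solid
short/English-spotted: 9 out of 16 → fraction 9/16
Expected count = 9/16 × 1680 = 945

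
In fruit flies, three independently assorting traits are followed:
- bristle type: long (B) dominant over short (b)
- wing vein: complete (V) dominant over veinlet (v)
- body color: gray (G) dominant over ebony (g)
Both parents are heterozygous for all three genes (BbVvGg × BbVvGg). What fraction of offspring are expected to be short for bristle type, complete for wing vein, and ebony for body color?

Trihybrid cross: BbVvGg × BbVvGg
Each trait segregates independently with a 3:1 phenotypic ratio, so each gene contributes 3/4 (dominant) or 1/4 (recessive).
Target: short (bristle type), complete (wing vein), ebony (body color)
Probability = product of independent per-trait probabilities
= 1/4 × 3/4 × 1/4 = 3/64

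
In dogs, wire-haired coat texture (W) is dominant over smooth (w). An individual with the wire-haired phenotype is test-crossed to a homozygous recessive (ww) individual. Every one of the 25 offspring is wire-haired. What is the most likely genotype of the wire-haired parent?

Test cross: ? × ww
All offspring are wire-haired.
If the unknown parent were heterozygous (Ww), about half of 25 offspring would be smooth; none are. The unknown parent is most likely homozygous dominant (WW).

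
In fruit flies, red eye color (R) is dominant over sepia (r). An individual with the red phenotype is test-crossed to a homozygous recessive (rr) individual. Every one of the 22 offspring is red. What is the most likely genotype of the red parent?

Test cross: ? × rr
All offspring are red.
If the unknown parent were heterozygous (Rr), about half of 22 offspring would be sepia; none are. The unknown parent is most likely homozygous dominant (RR).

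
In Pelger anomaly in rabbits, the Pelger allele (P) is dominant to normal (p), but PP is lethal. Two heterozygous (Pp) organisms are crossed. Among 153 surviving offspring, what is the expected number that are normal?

Cross: Pp × Pp
Punnett square offspring (before lethality): 1 PP, 2 Pp, 1 pp
The PP genotype is lethal (embryos die); surviving offspring: 2 Pp, 1 pp
normal: 1 out of 3 → fraction 1/3
Expected count = 1/3 × 153 = 51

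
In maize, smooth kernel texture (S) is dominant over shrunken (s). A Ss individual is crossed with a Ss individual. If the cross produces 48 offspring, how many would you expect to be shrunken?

Punnett square for Ss × Ss:
Offspring genotypes: 1 SS, 2 Ss, 1 ss
smooth: 3, shrunken: 1
shrunken: 1 out of 4 → fraction 1/4
Expected count = 1/4 × 48 = 12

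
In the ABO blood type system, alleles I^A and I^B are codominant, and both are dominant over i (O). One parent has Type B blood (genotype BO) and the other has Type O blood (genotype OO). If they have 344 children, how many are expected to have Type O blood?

Cross: BO × OO
Possible offspring genotypes: 2 BO, 2 OO
Blood type counts: 2 Type B, 2 Type O
Probability of Type O: 2/4 = 1/2
Expected count = 1/2 × 344 = 172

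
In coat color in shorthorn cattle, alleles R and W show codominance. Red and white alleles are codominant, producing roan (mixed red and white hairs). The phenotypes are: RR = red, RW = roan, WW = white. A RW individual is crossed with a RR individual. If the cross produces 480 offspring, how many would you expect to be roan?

Punnett square for RW × RR:
Offspring genotypes: 2 RR, 2 RW
Phenotype counts: 2 red, 2 roan
roan: 2 out of 4 → fraction 1/2
Expected count = 1/2 × 480 = 240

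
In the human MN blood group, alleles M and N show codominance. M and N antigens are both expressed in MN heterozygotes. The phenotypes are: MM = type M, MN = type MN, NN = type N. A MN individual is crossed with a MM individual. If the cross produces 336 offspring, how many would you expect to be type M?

Punnett square for MN × MM:
Offspring genotypes: 2 MM, 2 MN
Phenotype counts: 2 type M, 2 type MN
type M: 2 out of 4 → fraction 1/2
Expected count = 1/2 × 336 = 168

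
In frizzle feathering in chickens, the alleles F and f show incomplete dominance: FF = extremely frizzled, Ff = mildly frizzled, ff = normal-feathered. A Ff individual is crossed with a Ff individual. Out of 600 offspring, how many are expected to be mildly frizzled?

Punnett square for Ff × Ff:
Offspring genotypes: 1 FF, 2 Ff, 1 ff
Phenotype counts: 1 extremely frizzled, 2 mildly frizzled, 1 normal-feathered
mildly frizzled: 2 out of 4 → fraction 1/2
Expected count = 1/2 × 600 = 300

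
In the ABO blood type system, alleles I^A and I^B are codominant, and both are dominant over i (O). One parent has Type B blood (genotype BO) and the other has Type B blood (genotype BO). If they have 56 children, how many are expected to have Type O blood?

Cross: BO × BO
Possible offspring genotypes: 1 BB, 2 BO, 1 OO
Blood type counts: 3 Type B, 1 Type O
Probability of Type O: 1/4
Expected count = 1/4 × 56 = 14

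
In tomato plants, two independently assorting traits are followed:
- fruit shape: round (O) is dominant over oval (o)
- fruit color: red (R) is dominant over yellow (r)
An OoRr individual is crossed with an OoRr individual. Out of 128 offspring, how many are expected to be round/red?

Dihybrid cross OoRr × OoRr — consider each gene separately:
fruit shape: Oo × Oo → 1 OO, 2 Oo, 1 oo → 3 O_ : 1 oo (out of 4)
fruit color: Rr × Rr → 1 RR, 2 Rr, 1 rr → 3 R_ : 1 rr (out of 4)
Combine (counts out of 4 × 4 = 16): round/red (O_R_) = 3×3 = 9; round/yellow (O_rr) = 3×1 = 3; oval/red (ooR_) = 1×3 = 3; oval/yellow (oorr) = 1×1 = 1
Phenotype counts (out of 16): 9 round/red, 3 round/yellow, 3 oval/red, 1 oval/yellow
round/red: 9 out of 16 → fraction 9/16
Expected count = 9/16 × 128 = 72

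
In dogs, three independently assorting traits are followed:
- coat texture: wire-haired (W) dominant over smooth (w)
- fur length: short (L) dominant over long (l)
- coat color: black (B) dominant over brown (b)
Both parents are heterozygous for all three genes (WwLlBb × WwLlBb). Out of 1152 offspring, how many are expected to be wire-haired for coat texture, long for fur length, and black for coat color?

Trihybrid cross: WwLlBb × WwLlBb
Each trait segregates independently with a 3:1 phenotypic ratio, so each gene contributes 3/4 (dominant) or 1/4 (recessive).
Target: wire-haired (coat texture), long (fur length), black (coat color)
Probability = product of independent per-trait probabilities
= 3/4 × 1/4 × 3/4 = 9/64
Expected count = 9/64 × 1152 = 162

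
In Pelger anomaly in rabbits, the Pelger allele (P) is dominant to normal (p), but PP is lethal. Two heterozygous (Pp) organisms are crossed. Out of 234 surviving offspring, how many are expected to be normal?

Cross: Pp × Pp
Punnett square offspring (before lethality): 1 PP, 2 Pp, 1 pp
The PP genotype is lethal (embryos die); surviving offspring: 2 Pp, 1 pp
normal: 1 out of 3 → fraction 1/3
Expected count = 1/3 × 234 = 78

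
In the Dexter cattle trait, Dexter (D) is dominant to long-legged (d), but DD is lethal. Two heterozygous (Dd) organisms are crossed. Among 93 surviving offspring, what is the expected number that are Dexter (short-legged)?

Cross: Dd × Dd
Punnett square offspring (before lethality): 1 DD, 2 Dd, 1 dd
The DD genotype is lethal (embryos die); surviving offspring: 2 Dd, 1 dd
Dexter (short-legged): 2 out of 3 → fraction 2/3
Expected count = 2/3 × 93 = 62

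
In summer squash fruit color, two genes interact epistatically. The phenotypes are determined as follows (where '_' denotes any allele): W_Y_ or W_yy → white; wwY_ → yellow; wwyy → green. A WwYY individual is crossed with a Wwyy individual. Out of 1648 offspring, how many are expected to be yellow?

Cross: WwYY × Wwyy — consider each gene separately:
W gene: Ww × Ww → 1 WW, 2 Ww, 1 ww → 3 W_ : 1 ww (out of 4)
Y gene: YY × yy → 4 Yy → 4 Y_ (out of 4)
Genotype classes (out of 4 × 4 = 16): W_Y_ = 3×4 = 12; wwY_ = 1×4 = 4
Apply the phenotype rules: W_Y_ (12) → white; wwY_ (4) → yellow
Phenotype counts (out of 16): 12 white, 4 yellow
yellow: 4 out of 16 → fraction 1/4
Expected count = 1/4 × 1648 = 412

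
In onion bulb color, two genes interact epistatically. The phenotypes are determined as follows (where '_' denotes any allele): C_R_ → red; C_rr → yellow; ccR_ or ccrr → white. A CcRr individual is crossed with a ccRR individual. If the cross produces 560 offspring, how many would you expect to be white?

Cross: CcRr × ccRR — consider each gene separately:
C gene: Cc × cc → 2 Cc, 2 cc → 2 C_ : 2 cc (out of 4)
R gene: Rr × RR → 2 RR, 2 Rr → 4 R_ (out of 4)
Genotype classes (out of 4 × 4 = 16): C_R_ = 2×4 = 8; ccR_ = 2×4 = 8
Apply the phenotype rules: C_R_ (8) → red; ccR_ (8) → white
Phenotype counts (out of 16): 8 red, 8 white
white: 8 out of 16 → fraction 1/2
Expected count = 1/2 × 560 = 280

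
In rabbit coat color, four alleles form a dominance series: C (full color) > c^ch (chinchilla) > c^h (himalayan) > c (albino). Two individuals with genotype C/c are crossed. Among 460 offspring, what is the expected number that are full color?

Cross: C/c × C/c
Allele dominance: C > c^ch > c^h > c
Offspring genotypes: 1 C/C, 2 C/c, 1 c/c
Phenotype counts: 3 full color, 1 albino
full color: 3 out of 4 → fraction 3/4
Expected count = 3/4 × 460 = 345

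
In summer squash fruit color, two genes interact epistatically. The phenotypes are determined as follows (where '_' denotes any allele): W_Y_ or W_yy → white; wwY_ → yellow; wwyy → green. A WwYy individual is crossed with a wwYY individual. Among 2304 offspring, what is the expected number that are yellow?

Cross: WwYy × wwYY — consider each gene separately:
W gene: Ww × ww → 2 Ww, 2 ww → 2 W_ : 2 ww (out of 4)
Y gene: Yy × YY → 2 YY, 2 Yy → 4 Y_ (out of 4)
Genotype classes (out of 4 × 4 = 16): W_Y_ = 2×4 = 8; wwY_ = 2×4 = 8
Apply the phenotype rules: W_Y_ (8) → white; wwY_ (8) → yellow
Phenotype counts (out of 16): 8 white, 8 yellow
yellow: 8 out of 16 → fraction 1/2
Expected count = 1/2 × 2304 = 1152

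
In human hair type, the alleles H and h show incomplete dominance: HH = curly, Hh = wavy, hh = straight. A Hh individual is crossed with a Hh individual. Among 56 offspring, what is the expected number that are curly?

Punnett square for Hh × Hh:
Offspring genotypes: 1 HH, 2 Hh, 1 hh
Phenotype counts: 1 curly, 2 wavy, 1 straight
curly: 1 out of 4 → fraction 1/4
Expected count = 1/4 × 56 = 14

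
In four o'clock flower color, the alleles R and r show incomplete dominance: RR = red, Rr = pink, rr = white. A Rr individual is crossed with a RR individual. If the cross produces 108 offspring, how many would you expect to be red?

Punnett square for Rr × RR:
Offspring genotypes: 2 RR, 2 Rr
Phenotype counts: 2 red, 2 pink
red: 2 out of 4 → fraction 1/2
Expected count = 1/2 × 108 = 54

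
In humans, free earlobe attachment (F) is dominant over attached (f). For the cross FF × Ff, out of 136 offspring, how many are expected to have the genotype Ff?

Punnett square for FF × Ff:
Offspring genotypes: 2 FF, 2 Ff
Total offspring: 4
Count with target: 2
Probability: 2/4 = 1/2
Expected count = 1/2 × 136 = 68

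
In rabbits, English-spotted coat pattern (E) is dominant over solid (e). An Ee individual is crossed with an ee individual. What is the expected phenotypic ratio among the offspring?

Punnett square for Ee × ee:
Offspring genotypes: 2 Ee, 2 ee
English-spotted: 2, solid: 2
Ratio: 1:1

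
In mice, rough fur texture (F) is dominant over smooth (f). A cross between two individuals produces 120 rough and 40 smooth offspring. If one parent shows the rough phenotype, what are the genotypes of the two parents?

Observed offspring: 120 rough, 40 smooth
The observed ratio simplifies to 3:1. Smooth (ff) offspring appear, so each parent must contribute one f allele. The parent stated to show rough carries F, so it is Ff. The other parent is then either Ff or ff: Ff × ff would give a 1:1 split, whereas Ff × Ff gives 3:1 — matching the data. So both parents are heterozygous (Ff × Ff).
Parent genotypes: Ff × Ff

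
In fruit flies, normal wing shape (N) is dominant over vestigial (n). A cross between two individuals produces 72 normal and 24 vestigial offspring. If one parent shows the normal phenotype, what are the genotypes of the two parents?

Observed offspring: 72 normal, 24 vestigial
The observed ratio simplifies to 3:1. Vestigial (nn) offspring appear, so each parent must contribute one n allele. The parent stated to show normal carries N, so it is Nn. The other parent is then either Nn or nn: Nn × nn would give a 1:1 split, whereas Nn × Nn gives 3:1 — matching the data. So both parents are heterozygous (Nn × Nn).
Parent genotypes: Nn × Nn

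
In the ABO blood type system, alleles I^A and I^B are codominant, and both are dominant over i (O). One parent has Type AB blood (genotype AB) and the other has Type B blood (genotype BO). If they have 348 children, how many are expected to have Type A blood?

Cross: AB × BO
Possible offspring genotypes: 1 AB, 1 AO, 1 BB, 1 BO
Blood type counts: 1 Type AB, 1 Type A, 2 Type B
Probability of Type A: 1/4
Expected count = 1/4 × 348 = 87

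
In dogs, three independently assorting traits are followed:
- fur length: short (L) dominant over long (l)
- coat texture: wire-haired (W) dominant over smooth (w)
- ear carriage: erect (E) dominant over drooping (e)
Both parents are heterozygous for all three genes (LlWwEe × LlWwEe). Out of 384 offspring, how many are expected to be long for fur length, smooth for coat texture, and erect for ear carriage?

Trihybrid cross: LlWwEe × LlWwEe
Each trait segregates independently with a 3:1 phenotypic ratio, so each gene contributes 3/4 (dominant) or 1/4 (recessive).
Target: long (fur length), smooth (coat texture), erect (ear carriage)
Probability = product of independent per-trait probabilities
= 1/4 × 1/4 × 3/4 = 3/64
Expected count = 3/64 × 384 = 18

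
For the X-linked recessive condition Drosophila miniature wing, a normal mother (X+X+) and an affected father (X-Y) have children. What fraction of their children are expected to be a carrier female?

Cross: X+X+ × X-Y
Offspring: 2 X+X-, 2 X+Y
Probability of a carrier female: 2/4 = 1/2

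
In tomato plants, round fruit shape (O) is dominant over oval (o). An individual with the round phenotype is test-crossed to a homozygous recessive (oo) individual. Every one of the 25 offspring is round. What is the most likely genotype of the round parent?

Test cross: ? × oo
All offspring are round.
If the unknown parent were heterozygous (Oo), about half of 25 offspring would be oval; none are. The unknown parent is most likely homozygous dominant (OO).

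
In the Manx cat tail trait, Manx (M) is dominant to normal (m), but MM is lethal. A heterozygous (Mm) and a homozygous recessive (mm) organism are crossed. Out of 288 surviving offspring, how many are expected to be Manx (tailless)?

Cross: Mm × mm
Punnett square offspring (before lethality): 2 Mm, 2 mm
No MM offspring are produced in this cross.
Manx (tailless): 2 out of 4 → fraction 1/2
Expected count = 1/2 × 288 = 144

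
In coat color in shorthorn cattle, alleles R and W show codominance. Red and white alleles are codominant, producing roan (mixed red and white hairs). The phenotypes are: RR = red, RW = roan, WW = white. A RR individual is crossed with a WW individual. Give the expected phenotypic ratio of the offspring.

Punnett square for RR × WW:
Offspring genotypes: 4 RW
Phenotype counts: 4 roan
Ratio: all roan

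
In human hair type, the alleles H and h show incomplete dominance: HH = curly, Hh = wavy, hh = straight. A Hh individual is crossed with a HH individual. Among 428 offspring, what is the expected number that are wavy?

Punnett square for Hh × HH:
Offspring genotypes: 2 HH, 2 Hh
Phenotype counts: 2 curly, 2 wavy
wavy: 2 out of 4 → fraction 1/2
Expected count = 1/2 × 428 = 214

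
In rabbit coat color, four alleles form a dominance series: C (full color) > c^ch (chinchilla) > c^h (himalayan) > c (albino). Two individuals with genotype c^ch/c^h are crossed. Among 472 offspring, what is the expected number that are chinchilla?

Cross: c^ch/c^h × c^ch/c^h
Allele dominance: C > c^ch > c^h > c
Offspring genotypes: 1 c^ch/c^ch, 2 c^ch/c^h, 1 c^h/c^h
Phenotype counts: 3 chinchilla, 1 himalayan
chinchilla: 3 out of 4 → fraction 3/4
Expected count = 3/4 × 472 = 354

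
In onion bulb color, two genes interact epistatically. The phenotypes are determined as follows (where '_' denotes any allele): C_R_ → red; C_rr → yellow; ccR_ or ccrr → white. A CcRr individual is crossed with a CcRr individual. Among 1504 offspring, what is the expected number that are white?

Cross: CcRr × CcRr — consider each gene separately:
C gene: Cc × Cc → 1 CC, 2 Cc, 1 cc → 3 C_ : 1 cc (out of 4)
R gene: Rr × Rr → 1 RR, 2 Rr, 1 rr → 3 R_ : 1 rr (out of 4)
Genotype classes (out of 4 × 4 = 16): C_R_ = 3×3 = 9; C_rr = 3×1 = 3; ccR_ = 1×3 = 3; ccrr = 1×1 = 1
Apply the phenotype rules: C_R_ (9) → red; C_rr (3) → yellow; ccR_ (3) + ccrr (1) → white
Phenotype counts (out of 16): 9 red, 3 yellow, 4 white
white: 4 out of 16 → fraction 1/4
Expected count = 1/4 × 1504 = 376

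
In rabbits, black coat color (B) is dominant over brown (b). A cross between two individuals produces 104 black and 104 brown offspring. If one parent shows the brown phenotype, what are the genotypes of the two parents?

Observed offspring: 104 black, 104 brown
The observed ratio simplifies to 1:1. One parent shows brown, so its genotype must be bb. A 1:1 offspring split requires the other parent to be heterozygous (Bb).
Parent genotypes: bb × Bb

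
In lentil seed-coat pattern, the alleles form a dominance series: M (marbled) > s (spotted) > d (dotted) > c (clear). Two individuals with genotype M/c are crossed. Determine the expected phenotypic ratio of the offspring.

Cross: M/c × M/c
Allele dominance: M > s > d > c
Offspring genotypes: 1 M/M, 2 M/c, 1 c/c
Phenotype counts: 3 marbled, 1 clear
Ratio: 3 marbled : 1 clear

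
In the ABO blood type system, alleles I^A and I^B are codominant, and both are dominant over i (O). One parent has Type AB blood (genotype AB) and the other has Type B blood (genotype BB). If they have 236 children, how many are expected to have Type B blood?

Cross: AB × BB
Possible offspring genotypes: 2 AB, 2 BB
Blood type counts: 2 Type AB, 2 Type B
Probability of Type B: 2/4 = 1/2
Expected count = 1/2 × 236 = 118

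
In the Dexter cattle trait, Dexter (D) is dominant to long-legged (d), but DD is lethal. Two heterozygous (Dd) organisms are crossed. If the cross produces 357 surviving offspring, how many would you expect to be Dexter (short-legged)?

Cross: Dd × Dd
Punnett square offspring (before lethality): 1 DD, 2 Dd, 1 dd
The DD genotype is lethal (embryos die); surviving offspring: 2 Dd, 1 dd
Dexter (short-legged): 2 out of 3 → fraction 2/3
Expected count = 2/3 × 357 = 238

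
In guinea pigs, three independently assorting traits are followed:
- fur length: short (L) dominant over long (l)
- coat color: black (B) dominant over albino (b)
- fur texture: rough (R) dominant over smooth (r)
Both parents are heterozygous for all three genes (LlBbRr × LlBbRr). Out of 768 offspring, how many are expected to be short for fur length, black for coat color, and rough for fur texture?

Trihybrid cross: LlBbRr × LlBbRr
Each trait segregates independently with a 3:1 phenotypic ratio, so each gene contributes 3/4 (dominant) or 1/4 (recessive).
Target: short (fur length), black (coat color), rough (fur texture)
Probability = product of independent per-trait probabilities
= 3/4 × 3/4 × 3/4 = 27/64
Expected count = 27/64 × 768 = 324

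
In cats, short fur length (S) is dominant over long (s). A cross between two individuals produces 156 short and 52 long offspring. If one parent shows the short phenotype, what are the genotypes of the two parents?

Observed offspring: 156 short, 52 long
The observed ratio simplifies to 3:1. Long (ss) offspring appear, so each parent must contribute one s allele. The parent stated to show short carries S, so it is Ss. The other parent is then either Ss or ss: Ss × ss would give a 1:1 split, whereas Ss × Ss gives 3:1 — matching the data. So both parents are heterozygous (Ss × Ss).
Parent genotypes: Ss × Ss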